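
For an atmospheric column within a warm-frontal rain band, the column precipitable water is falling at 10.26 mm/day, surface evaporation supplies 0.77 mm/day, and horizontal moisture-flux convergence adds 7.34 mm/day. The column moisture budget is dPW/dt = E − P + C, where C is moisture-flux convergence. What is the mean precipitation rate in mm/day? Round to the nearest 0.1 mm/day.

P ≈ 18.4 mm/day

dPW/dt = -10.26 mm/day.
P = E + C − dPW/dt = 0.77 + (7.34) − (-10.26) = 18.4 mm/day.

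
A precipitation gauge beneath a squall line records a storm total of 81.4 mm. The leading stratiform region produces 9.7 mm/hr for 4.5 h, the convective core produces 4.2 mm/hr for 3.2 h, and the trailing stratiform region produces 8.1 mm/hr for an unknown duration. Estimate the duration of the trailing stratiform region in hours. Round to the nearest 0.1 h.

duration ≈ 3.0 h

Known phases: 9.7 × 4.5 + 4.2 × 3.2 = 43.65 + 13.44 = 57.09 mm.
Remaining depth = 81.4 − 57.09 = 24.31 mm.
Duration = 24.31 / 8.1 = 3.0 h.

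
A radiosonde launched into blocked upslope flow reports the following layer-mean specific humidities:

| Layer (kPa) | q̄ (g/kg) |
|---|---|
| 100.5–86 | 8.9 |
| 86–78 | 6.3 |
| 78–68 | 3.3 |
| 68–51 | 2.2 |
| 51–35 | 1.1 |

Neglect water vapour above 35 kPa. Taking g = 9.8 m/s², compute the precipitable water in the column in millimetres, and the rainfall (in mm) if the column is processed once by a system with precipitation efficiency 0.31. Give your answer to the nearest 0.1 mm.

PW ≈ 27.3 mm; rainfall ≈ 8.5 mm

Precipitable water is the column-integrated vapour mass per unit area: PW = (1/g) Σ q̄ Δp, with q in kg/kg and Δp in Pa (1 kg/m² of water = 1 mm).
Layer 100.5–86 kPa: Δp = 145 hPa = 14500 Pa, q̄ = 0.0089 kg/kg → 0.0089 × 14500 / 9.8 = 13.17 mm
Layer 86–78 kPa: Δp = 80 hPa = 8000 Pa, q̄ = 0.0063 kg/kg → 0.0063 × 8000 / 9.8 = 5.14 mm
Layer 78–68 kPa: Δp = 100 hPa = 10000 Pa, q̄ = 0.0033 kg/kg → 0.0033 × 10000 / 9.8 = 3.37 mm
Layer 68–51 kPa: Δp = 170 hPa = 17000 Pa, q̄ = 0.0022 kg/kg → 0.0022 × 17000 / 9.8 = 3.82 mm
Layer 51–35 kPa: Δp = 160 hPa = 16000 Pa, q̄ = 0.0011 kg/kg → 0.0011 × 16000 / 9.8 = 1.80 mm
PW = 13.17 + 5.14 + 3.37 + 3.82 + 1.80 = 27.30 ≈ 27.3 mm.
Rainfall = ε × PW = 0.31 × 27.3 = 8.5 mm.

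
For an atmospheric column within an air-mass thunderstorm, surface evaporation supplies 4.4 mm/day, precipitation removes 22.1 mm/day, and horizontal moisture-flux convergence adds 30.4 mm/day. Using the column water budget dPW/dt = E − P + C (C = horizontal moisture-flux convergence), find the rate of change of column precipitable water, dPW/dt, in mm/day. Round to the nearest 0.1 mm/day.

dPW/dt ≈ 12.7 mm/day

dPW/dt = E − P + C = 4.4 − 22.1 + (30.4) = 12.7 mm/day.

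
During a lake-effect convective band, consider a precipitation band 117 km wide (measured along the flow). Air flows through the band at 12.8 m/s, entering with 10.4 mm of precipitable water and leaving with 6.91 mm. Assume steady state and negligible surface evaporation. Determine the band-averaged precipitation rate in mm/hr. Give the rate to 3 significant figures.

Column moisture flux per unit crosswind length is F = V × PW.
Inflow: F_in = 12.8 × 10.4 = 133.12 mm·m/s
Outflow: F_out = 12.8 × 6.91 = 88.448 mm·m/s
Steady-state rate R = (F_in − F_out)/L = (133.12 − 88.448) / 117000 m = 3.818e-04 mm/s.
R = 3.818e-04 × 3600 = 1.37 mm/hr.

R ≈ 1.37 mm/hr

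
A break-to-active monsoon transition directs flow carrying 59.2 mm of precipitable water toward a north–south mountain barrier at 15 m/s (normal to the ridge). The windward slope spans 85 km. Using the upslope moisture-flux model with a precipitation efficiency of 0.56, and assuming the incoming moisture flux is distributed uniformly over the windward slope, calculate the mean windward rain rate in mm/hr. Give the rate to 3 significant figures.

R ≈ 21.1 mm/hr

Incoming column moisture flux per unit ridge length: F = V × PW = 15 × 59.2 = 888 mm·m/s.
Spread over the 85 km slope with efficiency ε = 0.56: R = ε·F/W = 0.56 × 888 / 85000 m = 5.850e-03 mm/s.
R = 5.850e-03 × 3600 = 21.1 mm/hr.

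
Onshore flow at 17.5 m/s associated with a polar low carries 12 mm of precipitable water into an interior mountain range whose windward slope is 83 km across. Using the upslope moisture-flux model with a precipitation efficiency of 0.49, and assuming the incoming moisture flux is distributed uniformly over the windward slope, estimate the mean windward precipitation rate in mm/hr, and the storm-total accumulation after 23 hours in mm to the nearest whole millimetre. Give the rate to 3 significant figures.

Incoming column moisture flux per unit ridge length: F = V × PW = 17.5 × 12 = 210 mm·m/s.
Spread over the 83 km slope with efficiency ε = 0.49: R = ε·F/W = 0.49 × 210 / 83000 m = 1.240e-03 mm/s.
R = 1.240e-03 × 3600 = 4.46 mm/hr.
Over 23 h: total = 4.46 × 23 = 102.58 ≈ 103 mm.

R ≈ 4.46 mm/hr; total ≈ 103 mm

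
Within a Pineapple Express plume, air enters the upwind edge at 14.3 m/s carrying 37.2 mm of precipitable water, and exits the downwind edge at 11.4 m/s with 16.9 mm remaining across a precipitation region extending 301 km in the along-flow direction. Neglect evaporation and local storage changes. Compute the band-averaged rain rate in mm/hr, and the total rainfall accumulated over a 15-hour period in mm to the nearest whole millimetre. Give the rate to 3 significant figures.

R ≈ 4.06 mm/hr; total ≈ 61 mm

Column moisture flux per unit crosswind length is F = V × PW.
Inflow: F_in = 14.3 × 37.2 = 531.96 mm·m/s
Outflow: F_out = 11.4 × 16.9 = 192.66 mm·m/s
Steady-state rate R = (F_in − F_out)/L = (531.96 − 192.66) / 301000 m = 1.127e-03 mm/s.
R = 1.127e-03 × 3600 = 4.06 mm/hr.
Over 15 h: total = 4.06 × 15 = 60.9 ≈ 61 mm.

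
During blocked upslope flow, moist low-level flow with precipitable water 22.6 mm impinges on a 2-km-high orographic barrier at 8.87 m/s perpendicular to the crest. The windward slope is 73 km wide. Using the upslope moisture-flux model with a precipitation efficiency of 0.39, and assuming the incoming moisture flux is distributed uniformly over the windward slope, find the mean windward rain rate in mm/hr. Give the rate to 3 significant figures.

Incoming column moisture flux per unit ridge length: F = V × PW = 8.87 × 22.6 = 200.462 mm·m/s.
Spread over the 73 km slope with efficiency ε = 0.39: R = ε·F/W = 0.39 × 200.462 / 73000 m = 1.071e-03 mm/s.
R = 1.071e-03 × 3600 = 3.86 mm/hr.

R ≈ 3.86 mm/hr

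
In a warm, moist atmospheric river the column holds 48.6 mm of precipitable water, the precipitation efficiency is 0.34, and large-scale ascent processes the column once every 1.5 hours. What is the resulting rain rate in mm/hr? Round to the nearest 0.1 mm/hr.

R ≈ 11.0 mm/hr

Each overturning extracts ε × PW = 0.34 × 48.6 = 16.524 mm.
Rate = ε·PW / τ = 16.524 / 1.5 h = 11.0 mm/hr.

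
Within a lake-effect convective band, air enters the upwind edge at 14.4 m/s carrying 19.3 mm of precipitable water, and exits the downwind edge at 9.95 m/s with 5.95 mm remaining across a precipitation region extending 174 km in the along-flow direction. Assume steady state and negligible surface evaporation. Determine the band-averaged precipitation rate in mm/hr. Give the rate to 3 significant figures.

R ≈ 4.53 mm/hr

Column moisture flux per unit crosswind length is F = V × PW.
Inflow: F_in = 14.4 × 19.3 = 277.92 mm·m/s
Outflow: F_out = 9.95 × 5.95 = 59.2025 mm·m/s
Steady-state rate R = (F_in − F_out)/L = (277.92 − 59.2025) / 174000 m = 1.257e-03 mm/s.
R = 1.257e-03 × 3600 = 4.53 mm/hr.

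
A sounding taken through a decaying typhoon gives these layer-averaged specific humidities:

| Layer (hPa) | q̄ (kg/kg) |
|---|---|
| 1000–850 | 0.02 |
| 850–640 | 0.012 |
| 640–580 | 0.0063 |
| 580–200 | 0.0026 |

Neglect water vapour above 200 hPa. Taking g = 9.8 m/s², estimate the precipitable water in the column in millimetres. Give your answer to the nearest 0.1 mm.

PW ≈ 70.3 mm

Precipitable water is the column-integrated vapour mass per unit area: PW = (1/g) Σ q̄ Δp, with q in kg/kg and Δp in Pa (1 kg/m² of water = 1 mm).
Layer 1000–850 hPa: Δp = 150 hPa = 15000 Pa, q̄ = 0.02 kg/kg → 0.02 × 15000 / 9.8 = 30.61 mm
Layer 850–640 hPa: Δp = 210 hPa = 21000 Pa, q̄ = 0.012 kg/kg → 0.012 × 21000 / 9.8 = 25.71 mm
Layer 640–580 hPa: Δp = 60 hPa = 6000 Pa, q̄ = 0.0063 kg/kg → 0.0063 × 6000 / 9.8 = 3.86 mm
Layer 580–200 hPa: Δp = 380 hPa = 38000 Pa, q̄ = 0.0026 kg/kg → 0.0026 × 38000 / 9.8 = 10.08 mm
PW = 30.61 + 25.71 + 3.86 + 10.08 = 70.26 ≈ 70.3 mm.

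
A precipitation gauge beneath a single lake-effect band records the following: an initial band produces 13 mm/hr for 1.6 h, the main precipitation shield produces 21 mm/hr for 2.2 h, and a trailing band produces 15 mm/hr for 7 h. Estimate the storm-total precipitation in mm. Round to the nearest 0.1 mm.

Total = Σ Rᵢ Δtᵢ = 13 × 1.6 + 21 × 2.2 + 15 × 7
      = 20.8 + 46.2 + 105 = 172.0 mm.

total ≈ 172.0 mm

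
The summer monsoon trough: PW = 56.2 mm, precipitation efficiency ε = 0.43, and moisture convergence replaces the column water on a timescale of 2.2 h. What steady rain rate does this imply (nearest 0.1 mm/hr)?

R ≈ 11.0 mm/hr

Each overturning extracts ε × PW = 0.43 × 56.2 = 24.166 mm.
Rate = ε·PW / τ = 24.166 / 2.2 h = 11.0 mm/hr.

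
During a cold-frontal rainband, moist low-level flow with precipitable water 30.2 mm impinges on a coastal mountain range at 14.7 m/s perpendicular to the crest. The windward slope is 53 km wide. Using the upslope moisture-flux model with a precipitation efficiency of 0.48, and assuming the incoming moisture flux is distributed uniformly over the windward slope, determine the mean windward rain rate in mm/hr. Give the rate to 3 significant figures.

R ≈ 14.5 mm/hr

Incoming column moisture flux per unit ridge length: F = V × PW = 14.7 × 30.2 = 443.94 mm·m/s.
Spread over the 53 km slope with efficiency ε = 0.48: R = ε·F/W = 0.48 × 443.94 / 53000 m = 4.021e-03 mm/s.
R = 4.021e-03 × 3600 = 14.5 mm/hr.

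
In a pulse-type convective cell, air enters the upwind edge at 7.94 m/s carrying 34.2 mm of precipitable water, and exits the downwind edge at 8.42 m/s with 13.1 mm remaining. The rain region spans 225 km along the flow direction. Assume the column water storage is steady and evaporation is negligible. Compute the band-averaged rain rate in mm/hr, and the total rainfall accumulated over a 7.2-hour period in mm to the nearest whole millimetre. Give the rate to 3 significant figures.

R ≈ 2.58 mm/hr; total ≈ 19 mm

Column moisture flux per unit crosswind length is F = V × PW.
Inflow: F_in = 7.94 × 34.2 = 271.548 mm·m/s
Outflow: F_out = 8.42 × 13.1 = 110.302 mm·m/s
Steady-state rate R = (F_in − F_out)/L = (271.548 − 110.302) / 225000 m = 7.166e-04 mm/s.
R = 7.166e-04 × 3600 = 2.58 mm/hr.
Over 7.2 h: total = 2.58 × 7.2 = 18.576 ≈ 19 mm.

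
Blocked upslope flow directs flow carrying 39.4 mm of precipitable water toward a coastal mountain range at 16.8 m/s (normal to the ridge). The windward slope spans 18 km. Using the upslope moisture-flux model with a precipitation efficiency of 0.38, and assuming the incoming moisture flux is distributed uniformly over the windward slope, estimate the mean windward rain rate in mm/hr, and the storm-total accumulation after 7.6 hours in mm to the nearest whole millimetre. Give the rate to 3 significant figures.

Incoming column moisture flux per unit ridge length: F = V × PW = 16.8 × 39.4 = 661.92 mm·m/s.
Spread over the 18 km slope with efficiency ε = 0.38: R = ε·F/W = 0.38 × 661.92 / 18000 m = 1.397e-02 mm/s.
R = 1.397e-02 × 3600 = 50.3 mm/hr.
Over 7.6 h: total = 50.3 × 7.6 = 382.28 ≈ 382 mm.

R ≈ 50.3 mm/hr; total ≈ 382 mm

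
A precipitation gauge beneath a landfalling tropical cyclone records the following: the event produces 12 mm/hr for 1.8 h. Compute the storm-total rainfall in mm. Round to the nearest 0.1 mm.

total ≈ 21.6 mm

Total = Σ Rᵢ Δtᵢ = 12 × 1.8
      = 21.6 = 21.6 mm.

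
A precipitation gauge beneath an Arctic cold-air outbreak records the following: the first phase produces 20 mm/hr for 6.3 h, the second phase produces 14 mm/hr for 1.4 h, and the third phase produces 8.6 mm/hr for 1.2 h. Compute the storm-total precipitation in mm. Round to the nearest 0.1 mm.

Total = Σ Rᵢ Δtᵢ = 20 × 6.3 + 14 × 1.4 + 8.6 × 1.2
      = 126 + 19.6 + 10.32 = 155.9 mm.

total ≈ 155.9 mm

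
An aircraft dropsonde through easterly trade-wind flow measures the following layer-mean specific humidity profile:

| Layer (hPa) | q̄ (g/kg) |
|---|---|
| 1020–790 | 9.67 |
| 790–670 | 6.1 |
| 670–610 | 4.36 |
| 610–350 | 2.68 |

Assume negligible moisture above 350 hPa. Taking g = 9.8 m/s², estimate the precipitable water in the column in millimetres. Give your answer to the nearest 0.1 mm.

Precipitable water is the column-integrated vapour mass per unit area: PW = (1/g) Σ q̄ Δp, with q in kg/kg and Δp in Pa (1 kg/m² of water = 1 mm).
Layer 1020–790 hPa: Δp = 230 hPa = 23000 Pa, q̄ = 0.00967 kg/kg → 0.00967 × 23000 / 9.8 = 22.69 mm
Layer 790–670 hPa: Δp = 120 hPa = 12000 Pa, q̄ = 0.0061 kg/kg → 0.0061 × 12000 / 9.8 = 7.47 mm
Layer 670–610 hPa: Δp = 60 hPa = 6000 Pa, q̄ = 0.00436 kg/kg → 0.00436 × 6000 / 9.8 = 2.67 mm
Layer 610–350 hPa: Δp = 260 hPa = 26000 Pa, q̄ = 0.00268 kg/kg → 0.00268 × 26000 / 9.8 = 7.11 mm
PW = 22.69 + 7.47 + 2.67 + 7.11 = 39.94 ≈ 39.9 mm.

PW ≈ 39.9 mm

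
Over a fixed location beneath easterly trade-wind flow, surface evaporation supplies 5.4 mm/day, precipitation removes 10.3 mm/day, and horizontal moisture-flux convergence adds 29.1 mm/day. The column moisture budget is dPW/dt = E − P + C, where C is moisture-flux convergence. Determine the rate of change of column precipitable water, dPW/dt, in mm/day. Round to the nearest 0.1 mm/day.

dPW/dt = E − P + C = 5.4 − 10.3 + (29.1) = 24.2 mm/day.

dPW/dt ≈ 24.2 mm/day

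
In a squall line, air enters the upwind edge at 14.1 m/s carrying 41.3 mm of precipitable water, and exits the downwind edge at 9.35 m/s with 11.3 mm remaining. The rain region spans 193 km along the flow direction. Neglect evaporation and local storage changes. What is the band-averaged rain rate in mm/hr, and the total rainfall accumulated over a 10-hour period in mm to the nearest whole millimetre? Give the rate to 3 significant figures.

R ≈ 8.89 mm/hr; total ≈ 89 mm

Column moisture flux per unit crosswind length is F = V × PW.
Inflow: F_in = 14.1 × 41.3 = 582.33 mm·m/s
Outflow: F_out = 9.35 × 11.3 = 105.655 mm·m/s
Steady-state rate R = (F_in − F_out)/L = (582.33 − 105.655) / 193000 m = 2.470e-03 mm/s.
R = 2.470e-03 × 3600 = 8.89 mm/hr.
Over 10 h: total = 8.89 × 10 = 88.9 ≈ 89 mm.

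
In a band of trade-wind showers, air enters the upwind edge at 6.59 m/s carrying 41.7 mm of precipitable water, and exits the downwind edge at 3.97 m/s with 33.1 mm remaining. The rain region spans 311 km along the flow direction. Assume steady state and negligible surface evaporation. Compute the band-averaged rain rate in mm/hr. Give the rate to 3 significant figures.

Column moisture flux per unit crosswind length is F = V × PW.
Inflow: F_in = 6.59 × 41.7 = 274.803 mm·m/s
Outflow: F_out = 3.97 × 33.1 = 131.407 mm·m/s
Steady-state rate R = (F_in − F_out)/L = (274.803 − 131.407) / 311000 m = 4.611e-04 mm/s.
R = 4.611e-04 × 3600 = 1.66 mm/hr.

R ≈ 1.66 mm/hr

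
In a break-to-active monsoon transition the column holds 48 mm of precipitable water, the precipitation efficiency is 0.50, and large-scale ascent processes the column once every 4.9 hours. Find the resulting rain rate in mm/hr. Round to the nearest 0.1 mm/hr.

R ≈ 4.9 mm/hr

Each overturning extracts ε × PW = 0.50 × 48 = 24 mm.
Rate = ε·PW / τ = 24 / 4.9 h = 4.9 mm/hr.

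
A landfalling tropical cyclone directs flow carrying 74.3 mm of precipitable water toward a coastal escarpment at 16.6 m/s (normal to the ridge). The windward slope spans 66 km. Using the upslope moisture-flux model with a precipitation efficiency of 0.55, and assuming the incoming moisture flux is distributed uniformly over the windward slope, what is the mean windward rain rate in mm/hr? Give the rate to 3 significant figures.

R ≈ 37.0 mm/hr

Incoming column moisture flux per unit ridge length: F = V × PW = 16.6 × 74.3 = 1233.38 mm·m/s.
Spread over the 66 km slope with efficiency ε = 0.55: R = ε·F/W = 0.55 × 1233.38 / 66000 m = 1.028e-02 mm/s.
R = 1.028e-02 × 3600 = 37.0 mm/hr.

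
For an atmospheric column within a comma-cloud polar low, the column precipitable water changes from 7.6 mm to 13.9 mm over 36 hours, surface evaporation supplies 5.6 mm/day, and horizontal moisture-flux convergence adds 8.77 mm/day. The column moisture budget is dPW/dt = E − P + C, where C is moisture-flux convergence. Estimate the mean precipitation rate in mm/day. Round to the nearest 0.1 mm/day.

dPW/dt = (13.9 − 7.6) mm / (36/24 day) = +4.200 mm/day.
P = E + C − dPW/dt = 5.6 + (8.77) − (+4.200) = 10.2 mm/day.

P ≈ 10.2 mm/day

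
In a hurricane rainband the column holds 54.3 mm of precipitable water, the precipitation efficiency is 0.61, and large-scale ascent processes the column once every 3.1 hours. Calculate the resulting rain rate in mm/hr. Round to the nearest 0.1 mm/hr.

R ≈ 10.7 mm/hr

Each overturning extracts ε × PW = 0.61 × 54.3 = 33.123 mm.
Rate = ε·PW / τ = 33.123 / 3.1 h = 10.7 mm/hr.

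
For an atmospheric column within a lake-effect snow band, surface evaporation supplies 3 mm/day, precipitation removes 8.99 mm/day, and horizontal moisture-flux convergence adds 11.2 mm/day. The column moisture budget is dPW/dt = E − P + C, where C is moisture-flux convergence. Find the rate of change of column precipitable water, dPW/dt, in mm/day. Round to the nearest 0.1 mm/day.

dPW/dt = E − P + C = 3 − 8.99 + (11.2) = 5.2 mm/day.

dPW/dt ≈ 5.2 mm/day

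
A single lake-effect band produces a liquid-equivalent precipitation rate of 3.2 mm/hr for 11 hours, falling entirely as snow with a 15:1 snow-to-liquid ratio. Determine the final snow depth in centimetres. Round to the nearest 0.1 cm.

snow depth ≈ 52.8 cm

Liquid-equivalent depth = 3.2 × 11 = 35.2 mm.
Snow depth = 35.2 mm × 15 = 528 mm = 52.8 cm.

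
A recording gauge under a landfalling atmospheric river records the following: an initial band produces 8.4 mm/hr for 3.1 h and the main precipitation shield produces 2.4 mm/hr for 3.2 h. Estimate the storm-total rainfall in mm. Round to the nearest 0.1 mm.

total ≈ 33.7 mm

Total = Σ Rᵢ Δtᵢ = 8.4 × 3.1 + 2.4 × 3.2
      = 26.04 + 7.68 = 33.7 mm.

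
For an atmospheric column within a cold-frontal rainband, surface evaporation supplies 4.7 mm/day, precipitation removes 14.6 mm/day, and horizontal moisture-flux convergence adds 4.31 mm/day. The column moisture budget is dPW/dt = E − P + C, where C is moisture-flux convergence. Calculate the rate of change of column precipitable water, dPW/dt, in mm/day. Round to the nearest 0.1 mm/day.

dPW/dt ≈ -5.6 mm/day

dPW/dt = E − P + C = 4.7 − 14.6 + (4.31) = -5.6 mm/day.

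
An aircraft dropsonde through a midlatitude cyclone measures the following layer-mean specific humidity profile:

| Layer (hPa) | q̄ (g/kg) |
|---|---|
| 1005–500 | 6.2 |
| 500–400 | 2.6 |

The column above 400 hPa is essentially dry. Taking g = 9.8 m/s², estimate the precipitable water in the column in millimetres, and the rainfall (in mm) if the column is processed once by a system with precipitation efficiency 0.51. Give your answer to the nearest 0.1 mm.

PW ≈ 34.6 mm; rainfall ≈ 17.6 mm

Precipitable water is the column-integrated vapour mass per unit area: PW = (1/g) Σ q̄ Δp, with q in kg/kg and Δp in Pa (1 kg/m² of water = 1 mm).
Layer 1005–500 hPa: Δp = 505 hPa = 50500 Pa, q̄ = 0.0062 kg/kg → 0.0062 × 50500 / 9.8 = 31.95 mm
Layer 500–400 hPa: Δp = 100 hPa = 10000 Pa, q̄ = 0.0026 kg/kg → 0.0026 × 10000 / 9.8 = 2.65 mm
PW = 31.95 + 2.65 = 34.60 ≈ 34.6 mm.
Rainfall = ε × PW = 0.51 × 34.6 = 17.6 mm.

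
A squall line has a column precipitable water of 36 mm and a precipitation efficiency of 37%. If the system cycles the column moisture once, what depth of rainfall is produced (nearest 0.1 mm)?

Rainfall = ε × PW = 0.37 × 36 = 13.3 mm.

rainfall ≈ 13.3 mm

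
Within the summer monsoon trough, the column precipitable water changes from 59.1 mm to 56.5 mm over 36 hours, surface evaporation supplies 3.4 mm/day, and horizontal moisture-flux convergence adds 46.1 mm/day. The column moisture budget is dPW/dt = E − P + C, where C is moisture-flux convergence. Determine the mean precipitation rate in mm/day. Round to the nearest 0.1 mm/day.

P ≈ 51.2 mm/day

dPW/dt = (56.5 − 59.1) mm / (36/24 day) = -1.733 mm/day.
P = E + C − dPW/dt = 3.4 + (46.1) − (-1.733) = 51.2 mm/day.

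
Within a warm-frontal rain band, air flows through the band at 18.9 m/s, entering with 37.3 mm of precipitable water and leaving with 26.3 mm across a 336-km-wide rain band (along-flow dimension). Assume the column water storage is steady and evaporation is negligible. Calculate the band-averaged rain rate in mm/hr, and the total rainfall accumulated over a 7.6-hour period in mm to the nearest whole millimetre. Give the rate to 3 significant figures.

R ≈ 2.23 mm/hr; total ≈ 17 mm

Column moisture flux per unit crosswind length is F = V × PW.
Inflow: F_in = 18.9 × 37.3 = 704.97 mm·m/s
Outflow: F_out = 18.9 × 26.3 = 497.07 mm·m/s
Steady-state rate R = (F_in − F_out)/L = (704.97 − 497.07) / 336000 m = 6.187e-04 mm/s.
R = 6.187e-04 × 3600 = 2.23 mm/hr.
Over 7.6 h: total = 2.23 × 7.6 = 16.948 ≈ 17 mm.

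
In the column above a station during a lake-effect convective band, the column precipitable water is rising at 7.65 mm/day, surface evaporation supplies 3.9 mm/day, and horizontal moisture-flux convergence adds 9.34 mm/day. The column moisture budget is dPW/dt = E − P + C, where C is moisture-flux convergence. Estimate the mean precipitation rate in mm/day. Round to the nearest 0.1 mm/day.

P ≈ 5.6 mm/day

dPW/dt = +7.65 mm/day.
P = E + C − dPW/dt = 3.9 + (9.34) − (+7.65) = 5.6 mm/day.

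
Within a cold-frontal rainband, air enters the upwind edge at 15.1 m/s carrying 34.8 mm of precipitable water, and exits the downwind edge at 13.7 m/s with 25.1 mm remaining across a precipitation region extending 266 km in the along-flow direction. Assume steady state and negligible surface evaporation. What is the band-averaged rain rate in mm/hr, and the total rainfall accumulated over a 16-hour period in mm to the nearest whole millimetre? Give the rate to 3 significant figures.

Column moisture flux per unit crosswind length is F = V × PW.
Inflow: F_in = 15.1 × 34.8 = 525.48 mm·m/s
Outflow: F_out = 13.7 × 25.1 = 343.87 mm·m/s
Steady-state rate R = (F_in − F_out)/L = (525.48 − 343.87) / 266000 m = 6.827e-04 mm/s.
R = 6.827e-04 × 3600 = 2.46 mm/hr.
Over 16 h: total = 2.46 × 16 = 39.36 ≈ 39 mm.

R ≈ 2.46 mm/hr; total ≈ 39 mm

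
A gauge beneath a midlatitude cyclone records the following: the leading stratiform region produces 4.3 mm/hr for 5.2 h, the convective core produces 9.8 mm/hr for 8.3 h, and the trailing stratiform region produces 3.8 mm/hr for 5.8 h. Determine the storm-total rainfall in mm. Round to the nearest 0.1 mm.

total ≈ 125.7 mm

Total = Σ Rᵢ Δtᵢ = 4.3 × 5.2 + 9.8 × 8.3 + 3.8 × 5.8
      = 22.36 + 81.34 + 22.04 = 125.7 mm.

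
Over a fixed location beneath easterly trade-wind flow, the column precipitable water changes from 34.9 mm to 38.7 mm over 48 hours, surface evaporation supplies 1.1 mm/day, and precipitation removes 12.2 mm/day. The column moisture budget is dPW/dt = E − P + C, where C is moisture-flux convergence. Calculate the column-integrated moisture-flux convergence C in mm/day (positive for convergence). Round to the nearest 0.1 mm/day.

dPW/dt = (38.7 − 34.9) mm / (48/24 day) = +1.900 mm/day.
C = dPW/dt − E + P = (+1.900) − 1.1 + 12.2 = 13.0 mm/day.

C ≈ 13.0 mm/day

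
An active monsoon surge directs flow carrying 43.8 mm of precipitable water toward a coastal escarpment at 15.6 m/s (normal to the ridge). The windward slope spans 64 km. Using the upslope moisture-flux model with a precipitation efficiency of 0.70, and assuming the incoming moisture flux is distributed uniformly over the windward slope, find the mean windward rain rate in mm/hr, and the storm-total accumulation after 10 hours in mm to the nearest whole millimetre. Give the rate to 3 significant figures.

Incoming column moisture flux per unit ridge length: F = V × PW = 15.6 × 43.8 = 683.28 mm·m/s.
Spread over the 64 km slope with efficiency ε = 0.70: R = ε·F/W = 0.70 × 683.28 / 64000 m = 7.473e-03 mm/s.
R = 7.473e-03 × 3600 = 26.9 mm/hr.
Over 10 h: total = 26.9 × 10 = 269 mm.

R ≈ 26.9 mm/hr; total ≈ 269 mm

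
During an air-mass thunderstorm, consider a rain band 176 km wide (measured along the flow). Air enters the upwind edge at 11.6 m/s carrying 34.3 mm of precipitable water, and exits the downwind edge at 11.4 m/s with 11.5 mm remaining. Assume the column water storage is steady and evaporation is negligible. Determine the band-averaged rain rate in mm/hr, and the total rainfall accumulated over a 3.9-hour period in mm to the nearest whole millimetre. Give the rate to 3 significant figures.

Column moisture flux per unit crosswind length is F = V × PW.
Inflow: F_in = 11.6 × 34.3 = 397.88 mm·m/s
Outflow: F_out = 11.4 × 11.5 = 131.1 mm·m/s
Steady-state rate R = (F_in − F_out)/L = (397.88 − 131.1) / 176000 m = 1.516e-03 mm/s.
R = 1.516e-03 × 3600 = 5.46 mm/hr.
Over 3.9 h: total = 5.46 × 3.9 = 21.294 ≈ 21 mm.

R ≈ 5.46 mm/hr; total ≈ 21 mm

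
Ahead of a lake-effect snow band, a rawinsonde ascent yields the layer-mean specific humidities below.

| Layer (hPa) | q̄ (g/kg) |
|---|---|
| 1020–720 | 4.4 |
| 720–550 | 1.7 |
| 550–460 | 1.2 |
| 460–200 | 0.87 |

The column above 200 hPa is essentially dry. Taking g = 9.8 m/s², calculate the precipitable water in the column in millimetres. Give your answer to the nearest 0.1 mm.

Precipitable water is the column-integrated vapour mass per unit area: PW = (1/g) Σ q̄ Δp, with q in kg/kg and Δp in Pa (1 kg/m² of water = 1 mm).
Layer 1020–720 hPa: Δp = 300 hPa = 30000 Pa, q̄ = 0.0044 kg/kg → 0.0044 × 30000 / 9.8 = 13.47 mm
Layer 720–550 hPa: Δp = 170 hPa = 17000 Pa, q̄ = 0.0017 kg/kg → 0.0017 × 17000 / 9.8 = 2.95 mm
Layer 550–460 hPa: Δp = 90 hPa = 9000 Pa, q̄ = 0.0012 kg/kg → 0.0012 × 9000 / 9.8 = 1.10 mm
Layer 460–200 hPa: Δp = 260 hPa = 26000 Pa, q̄ = 0.00087 kg/kg → 0.00087 × 26000 / 9.8 = 2.31 mm
PW = 13.47 + 2.95 + 1.10 + 2.31 = 19.83 ≈ 19.8 mm.

PW ≈ 19.8 mm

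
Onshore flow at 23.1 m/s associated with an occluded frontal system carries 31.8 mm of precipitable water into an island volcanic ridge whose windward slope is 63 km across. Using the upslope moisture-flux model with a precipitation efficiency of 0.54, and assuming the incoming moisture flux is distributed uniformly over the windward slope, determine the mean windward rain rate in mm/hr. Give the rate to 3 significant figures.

R ≈ 22.7 mm/hr

Incoming column moisture flux per unit ridge length: F = V × PW = 23.1 × 31.8 = 734.58 mm·m/s.
Spread over the 63 km slope with efficiency ε = 0.54: R = ε·F/W = 0.54 × 734.58 / 63000 m = 6.296e-03 mm/s.
R = 6.296e-03 × 3600 = 22.7 mm/hr.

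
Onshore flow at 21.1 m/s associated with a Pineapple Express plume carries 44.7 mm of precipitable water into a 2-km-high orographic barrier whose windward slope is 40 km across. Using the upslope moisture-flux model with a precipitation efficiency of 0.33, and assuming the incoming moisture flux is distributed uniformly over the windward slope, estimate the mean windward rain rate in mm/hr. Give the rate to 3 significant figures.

Incoming column moisture flux per unit ridge length: F = V × PW = 21.1 × 44.7 = 943.17 mm·m/s.
Spread over the 40 km slope with efficiency ε = 0.33: R = ε·F/W = 0.33 × 943.17 / 40000 m = 7.781e-03 mm/s.
R = 7.781e-03 × 3600 = 28.0 mm/hr.

R ≈ 28.0 mm/hr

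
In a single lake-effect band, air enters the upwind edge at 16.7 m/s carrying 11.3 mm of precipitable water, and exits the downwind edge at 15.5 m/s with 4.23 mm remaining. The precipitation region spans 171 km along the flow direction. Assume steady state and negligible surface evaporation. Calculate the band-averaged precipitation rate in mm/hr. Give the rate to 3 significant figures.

R ≈ 2.59 mm/hr

Column moisture flux per unit crosswind length is F = V × PW.
Inflow: F_in = 16.7 × 11.3 = 188.71 mm·m/s
Outflow: F_out = 15.5 × 4.23 = 65.565 mm·m/s
Steady-state rate R = (F_in − F_out)/L = (188.71 − 65.565) / 171000 m = 7.201e-04 mm/s.
R = 7.201e-04 × 3600 = 2.59 mm/hr.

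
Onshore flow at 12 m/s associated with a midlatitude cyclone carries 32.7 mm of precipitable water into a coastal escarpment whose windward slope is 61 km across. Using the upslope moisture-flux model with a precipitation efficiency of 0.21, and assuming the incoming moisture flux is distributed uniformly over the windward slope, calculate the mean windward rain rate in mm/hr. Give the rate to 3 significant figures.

R ≈ 4.86 mm/hr

Incoming column moisture flux per unit ridge length: F = V × PW = 12 × 32.7 = 392.4 mm·m/s.
Spread over the 61 km slope with efficiency ε = 0.21: R = ε·F/W = 0.21 × 392.4 / 61000 m = 1.351e-03 mm/s.
R = 1.351e-03 × 3600 = 4.86 mm/hr.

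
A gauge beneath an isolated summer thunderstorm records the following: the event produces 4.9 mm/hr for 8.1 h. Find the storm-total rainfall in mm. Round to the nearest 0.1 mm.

total ≈ 39.7 mm

Total = Σ Rᵢ Δtᵢ = 4.9 × 8.1
      = 39.69 = 39.7 mm.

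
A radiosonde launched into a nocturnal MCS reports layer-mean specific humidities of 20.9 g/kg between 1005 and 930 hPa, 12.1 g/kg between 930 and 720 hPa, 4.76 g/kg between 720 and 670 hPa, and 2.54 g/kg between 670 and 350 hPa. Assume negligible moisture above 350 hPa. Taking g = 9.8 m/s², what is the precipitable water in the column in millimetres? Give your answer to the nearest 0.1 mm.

Precipitable water is the column-integrated vapour mass per unit area: PW = (1/g) Σ q̄ Δp, with q in kg/kg and Δp in Pa (1 kg/m² of water = 1 mm).
Layer 1005–930 hPa: Δp = 75 hPa = 7500 Pa, q̄ = 0.0209 kg/kg → 0.0209 × 7500 / 9.8 = 15.99 mm
Layer 930–720 hPa: Δp = 210 hPa = 21000 Pa, q̄ = 0.0121 kg/kg → 0.0121 × 21000 / 9.8 = 25.93 mm
Layer 720–670 hPa: Δp = 50 hPa = 5000 Pa, q̄ = 0.00476 kg/kg → 0.00476 × 5000 / 9.8 = 2.43 mm
Layer 670–350 hPa: Δp = 320 hPa = 32000 Pa, q̄ = 0.00254 kg/kg → 0.00254 × 32000 / 9.8 = 8.29 mm
PW = 15.99 + 25.93 + 2.43 + 8.29 = 52.64 ≈ 52.6 mm.

PW ≈ 52.6 mm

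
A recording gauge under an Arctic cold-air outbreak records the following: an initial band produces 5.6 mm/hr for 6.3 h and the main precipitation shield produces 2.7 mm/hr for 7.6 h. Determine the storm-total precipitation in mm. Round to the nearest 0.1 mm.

total ≈ 55.8 mm

Total = Σ Rᵢ Δtᵢ = 5.6 × 6.3 + 2.7 × 7.6
      = 35.28 + 20.52 = 55.8 mm.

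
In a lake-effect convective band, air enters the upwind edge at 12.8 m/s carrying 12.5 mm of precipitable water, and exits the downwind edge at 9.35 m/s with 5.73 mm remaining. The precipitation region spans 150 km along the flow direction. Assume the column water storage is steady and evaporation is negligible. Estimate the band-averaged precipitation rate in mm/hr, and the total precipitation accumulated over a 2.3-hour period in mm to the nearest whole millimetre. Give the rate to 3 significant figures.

R ≈ 2.55 mm/hr; total ≈ 6 mm

Column moisture flux per unit crosswind length is F = V × PW.
Inflow: F_in = 12.8 × 12.5 = 160 mm·m/s
Outflow: F_out = 9.35 × 5.73 = 53.5755 mm·m/s
Steady-state rate R = (F_in − F_out)/L = (160 − 53.5755) / 150000 m = 7.095e-04 mm/s.
R = 7.095e-04 × 3600 = 2.55 mm/hr.
Over 2.3 h: total = 2.55 × 2.3 = 5.865 ≈ 6 mm.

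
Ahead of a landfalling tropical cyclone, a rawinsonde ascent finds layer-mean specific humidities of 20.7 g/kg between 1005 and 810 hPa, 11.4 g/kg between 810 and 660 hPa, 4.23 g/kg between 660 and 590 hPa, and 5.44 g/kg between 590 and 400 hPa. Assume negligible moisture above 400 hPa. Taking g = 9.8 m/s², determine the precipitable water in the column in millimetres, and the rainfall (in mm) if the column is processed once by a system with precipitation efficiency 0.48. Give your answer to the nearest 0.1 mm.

PW ≈ 72.2 mm; rainfall ≈ 34.7 mm

Precipitable water is the column-integrated vapour mass per unit area: PW = (1/g) Σ q̄ Δp, with q in kg/kg and Δp in Pa (1 kg/m² of water = 1 mm).
Layer 1005–810 hPa: Δp = 195 hPa = 19500 Pa, q̄ = 0.0207 kg/kg → 0.0207 × 19500 / 9.8 = 41.19 mm
Layer 810–660 hPa: Δp = 150 hPa = 15000 Pa, q̄ = 0.0114 kg/kg → 0.0114 × 15000 / 9.8 = 17.45 mm
Layer 660–590 hPa: Δp = 70 hPa = 7000 Pa, q̄ = 0.00423 kg/kg → 0.00423 × 7000 / 9.8 = 3.02 mm
Layer 590–400 hPa: Δp = 190 hPa = 19000 Pa, q̄ = 0.00544 kg/kg → 0.00544 × 19000 / 9.8 = 10.55 mm
PW = 41.19 + 17.45 + 3.02 + 10.55 = 72.21 ≈ 72.2 mm.
Rainfall = ε × PW = 0.48 × 72.2 = 34.7 mm.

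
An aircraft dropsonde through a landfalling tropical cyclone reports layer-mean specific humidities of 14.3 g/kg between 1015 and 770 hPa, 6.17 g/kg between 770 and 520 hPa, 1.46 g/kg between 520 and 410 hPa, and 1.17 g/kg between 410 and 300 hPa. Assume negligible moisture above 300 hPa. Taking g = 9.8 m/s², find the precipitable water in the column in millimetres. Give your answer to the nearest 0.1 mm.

Precipitable water is the column-integrated vapour mass per unit area: PW = (1/g) Σ q̄ Δp, with q in kg/kg and Δp in Pa (1 kg/m² of water = 1 mm).
Layer 1015–770 hPa: Δp = 245 hPa = 24500 Pa, q̄ = 0.0143 kg/kg → 0.0143 × 24500 / 9.8 = 35.75 mm
Layer 770–520 hPa: Δp = 250 hPa = 25000 Pa, q̄ = 0.00617 kg/kg → 0.00617 × 25000 / 9.8 = 15.74 mm
Layer 520–410 hPa: Δp = 110 hPa = 11000 Pa, q̄ = 0.00146 kg/kg → 0.00146 × 11000 / 9.8 = 1.64 mm
Layer 410–300 hPa: Δp = 110 hPa = 11000 Pa, q̄ = 0.00117 kg/kg → 0.00117 × 11000 / 9.8 = 1.31 mm
PW = 35.75 + 15.74 + 1.64 + 1.31 = 54.44 ≈ 54.4 mm.

PW ≈ 54.4 mm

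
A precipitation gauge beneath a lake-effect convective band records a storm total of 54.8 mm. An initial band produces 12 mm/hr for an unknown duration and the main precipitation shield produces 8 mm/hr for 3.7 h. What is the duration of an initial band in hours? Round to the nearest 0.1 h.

Known phases: 8 × 3.7 = 29.6 mm.
Remaining depth = 54.8 − 29.6 = 25.2 mm.
Duration = 25.2 / 12 = 2.1 h.

duration ≈ 2.1 h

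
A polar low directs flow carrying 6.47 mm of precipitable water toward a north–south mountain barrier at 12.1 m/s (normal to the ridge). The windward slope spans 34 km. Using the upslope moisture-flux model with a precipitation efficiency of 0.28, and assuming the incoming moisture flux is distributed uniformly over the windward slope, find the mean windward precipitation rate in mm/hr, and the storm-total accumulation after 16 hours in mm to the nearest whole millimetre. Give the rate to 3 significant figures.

Incoming column moisture flux per unit ridge length: F = V × PW = 12.1 × 6.47 = 78.287 mm·m/s.
Spread over the 34 km slope with efficiency ε = 0.28: R = ε·F/W = 0.28 × 78.287 / 34000 m = 6.447e-04 mm/s.
R = 6.447e-04 × 3600 = 2.32 mm/hr.
Over 16 h: total = 2.32 × 16 = 37.12 ≈ 37 mm.

R ≈ 2.32 mm/hr; total ≈ 37 mm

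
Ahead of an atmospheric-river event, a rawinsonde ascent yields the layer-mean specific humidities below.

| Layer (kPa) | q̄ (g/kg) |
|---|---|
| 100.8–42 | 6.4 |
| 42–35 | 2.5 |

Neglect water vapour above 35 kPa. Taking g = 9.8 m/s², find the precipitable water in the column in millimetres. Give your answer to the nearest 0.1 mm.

PW ≈ 40.2 mm

Precipitable water is the column-integrated vapour mass per unit area: PW = (1/g) Σ q̄ Δp, with q in kg/kg and Δp in Pa (1 kg/m² of water = 1 mm).
Layer 100.8–42 kPa: Δp = 588 hPa = 58800 Pa, q̄ = 0.0064 kg/kg → 0.0064 × 58800 / 9.8 = 38.40 mm
Layer 42–35 kPa: Δp = 70 hPa = 7000 Pa, q̄ = 0.0025 kg/kg → 0.0025 × 7000 / 9.8 = 1.79 mm
PW = 38.40 + 1.79 = 40.19 ≈ 40.2 mm.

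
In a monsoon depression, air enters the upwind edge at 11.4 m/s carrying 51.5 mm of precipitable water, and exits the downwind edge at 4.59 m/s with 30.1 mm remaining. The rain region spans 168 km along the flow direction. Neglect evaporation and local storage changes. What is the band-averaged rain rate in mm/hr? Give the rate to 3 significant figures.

R ≈ 9.62 mm/hr

Column moisture flux per unit crosswind length is F = V × PW.
Inflow: F_in = 11.4 × 51.5 = 587.1 mm·m/s
Outflow: F_out = 4.59 × 30.1 = 138.159 mm·m/s
Steady-state rate R = (F_in − F_out)/L = (587.1 − 138.159) / 168000 m = 2.672e-03 mm/s.
R = 2.672e-03 × 3600 = 9.62 mm/hr.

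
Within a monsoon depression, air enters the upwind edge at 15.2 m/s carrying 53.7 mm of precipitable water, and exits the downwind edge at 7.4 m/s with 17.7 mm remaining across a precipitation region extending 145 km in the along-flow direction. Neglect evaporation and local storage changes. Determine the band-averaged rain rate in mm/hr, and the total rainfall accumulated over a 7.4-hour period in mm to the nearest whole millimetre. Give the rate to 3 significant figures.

Column moisture flux per unit crosswind length is F = V × PW.
Inflow: F_in = 15.2 × 53.7 = 816.24 mm·m/s
Outflow: F_out = 7.4 × 17.7 = 130.98 mm·m/s
Steady-state rate R = (F_in − F_out)/L = (816.24 − 130.98) / 145000 m = 4.726e-03 mm/s.
R = 4.726e-03 × 3600 = 17.0 mm/hr.
Over 7.4 h: total = 17.0 × 7.4 = 125.8 ≈ 126 mm.

R ≈ 17.0 mm/hr; total ≈ 126 mm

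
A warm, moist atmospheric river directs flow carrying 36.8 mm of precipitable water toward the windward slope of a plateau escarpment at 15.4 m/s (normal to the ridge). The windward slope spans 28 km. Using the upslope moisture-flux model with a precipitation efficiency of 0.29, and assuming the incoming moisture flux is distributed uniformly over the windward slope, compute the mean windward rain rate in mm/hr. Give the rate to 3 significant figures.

R ≈ 21.1 mm/hr

Incoming column moisture flux per unit ridge length: F = V × PW = 15.4 × 36.8 = 566.72 mm·m/s.
Spread over the 28 km slope with efficiency ε = 0.29: R = ε·F/W = 0.29 × 566.72 / 28000 m = 5.870e-03 mm/s.
R = 5.870e-03 × 3600 = 21.1 mm/hr.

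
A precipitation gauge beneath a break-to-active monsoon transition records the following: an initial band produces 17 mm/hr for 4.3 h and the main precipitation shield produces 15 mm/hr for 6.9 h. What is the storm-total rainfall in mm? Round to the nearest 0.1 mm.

Total = Σ Rᵢ Δtᵢ = 17 × 4.3 + 15 × 6.9
      = 73.1 + 103.5 = 176.6 mm.

total ≈ 176.6 mm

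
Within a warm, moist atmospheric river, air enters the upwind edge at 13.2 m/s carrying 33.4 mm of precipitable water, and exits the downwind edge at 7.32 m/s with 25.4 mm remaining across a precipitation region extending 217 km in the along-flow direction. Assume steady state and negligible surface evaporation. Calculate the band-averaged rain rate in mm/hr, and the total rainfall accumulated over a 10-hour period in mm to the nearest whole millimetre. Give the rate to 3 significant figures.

Column moisture flux per unit crosswind length is F = V × PW.
Inflow: F_in = 13.2 × 33.4 = 440.88 mm·m/s
Outflow: F_out = 7.32 × 25.4 = 185.928 mm·m/s
Steady-state rate R = (F_in − F_out)/L = (440.88 − 185.928) / 217000 m = 1.175e-03 mm/s.
R = 1.175e-03 × 3600 = 4.23 mm/hr.
Over 10 h: total = 4.23 × 10 = 42.3 ≈ 42 mm.

R ≈ 4.23 mm/hr; total ≈ 42 mm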